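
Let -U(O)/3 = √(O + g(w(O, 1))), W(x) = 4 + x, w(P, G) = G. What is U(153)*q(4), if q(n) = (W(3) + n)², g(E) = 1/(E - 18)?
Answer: -3630*√442/17 ≈ -4489.2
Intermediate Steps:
g(E) = 1/(-18 + E)
U(O) = -3*√(-1/17 + O) (U(O) = -3*√(O + 1/(-18 + 1)) = -3*√(O + 1/(-17)) = -3*√(O - 1/17) = -3*√(-1/17 + O))
q(n) = (7 + n)² (q(n) = ((4 + 3) + n)² = (7 + n)²)
U(153)*q(4) = (-3*√(-17 + 289*153)/17)*(7 + 4)² = -3*√(-17 + 44217)/17*11² = -30*√442/17*121 = -3630*√442/17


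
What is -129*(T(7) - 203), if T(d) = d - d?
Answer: 26187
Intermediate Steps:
T(d) = 0
-129*(T(7) - 203) = -129*(0 - 203) = -129*(-203) = 26187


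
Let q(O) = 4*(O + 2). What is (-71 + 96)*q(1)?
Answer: 300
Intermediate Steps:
q(O) = 8 + 4*O (q(O) = 4*(2 + O) = 8 + 4*O)
(-71 + 96)*q(1) = (-71 + 96)*(8 + 4*1) = 25*(8 + 4) = 25*12 = 300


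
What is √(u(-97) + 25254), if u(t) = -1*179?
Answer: 5*√1003 ≈ 158.35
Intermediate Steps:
u(t) = -179
√(u(-97) + 25254) = √(-179 + 25254) = √25075 = 5*√1003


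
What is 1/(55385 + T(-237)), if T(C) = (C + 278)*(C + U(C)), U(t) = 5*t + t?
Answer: -1/12634 ≈ -7.9151e-5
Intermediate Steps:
U(t) = 6*t
T(C) = 7*C*(278 + C) (T(C) = (C + 278)*(C + 6*C) = (278 + C)*(7*C) = 7*C*(278 + C))
1/(55385 + T(-237)) = 1/(55385 + 7*(-237)*(278 - 237)) = 1/(55385 + 7*(-237)*41) = 1/(55385 - 68019) = 1/(-12634) = -1/12634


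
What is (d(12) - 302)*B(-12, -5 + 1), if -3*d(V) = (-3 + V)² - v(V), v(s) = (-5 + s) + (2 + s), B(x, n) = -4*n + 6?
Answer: -7084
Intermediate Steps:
B(x, n) = 6 - 4*n
v(s) = -3 + 2*s
d(V) = -1 - (-3 + V)²/3 + 2*V/3 (d(V) = -((-3 + V)² - (-3 + 2*V))/3 = -((-3 + V)² + (3 - 2*V))/3 = -(3 + (-3 + V)² - 2*V)/3 = -1 - (-3 + V)²/3 + 2*V/3)
(d(12) - 302)*B(-12, -5 + 1) = ((-4 - ⅓*12² + (8/3)*12) - 302)*(6 - 4*(-5 + 1)) = ((-4 - ⅓*144 + 32) - 302)*(6 - 4*(-4)) = ((-4 - 48 + 32) - 302)*(6 + 16) = (-20 - 302)*22 = -322*22 = -7084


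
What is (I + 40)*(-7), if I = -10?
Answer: -210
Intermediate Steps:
(I + 40)*(-7) = (-10 + 40)*(-7) = 30*(-7) = -210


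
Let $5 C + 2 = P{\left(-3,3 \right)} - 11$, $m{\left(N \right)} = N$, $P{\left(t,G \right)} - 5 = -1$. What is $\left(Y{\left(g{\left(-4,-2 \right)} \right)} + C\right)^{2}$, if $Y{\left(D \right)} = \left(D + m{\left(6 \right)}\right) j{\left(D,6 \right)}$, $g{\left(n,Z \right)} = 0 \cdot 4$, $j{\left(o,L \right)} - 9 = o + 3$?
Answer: $\frac{123201}{25} \approx 4928.0$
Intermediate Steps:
$j{\left(o,L \right)} = 12 + o$ ($j{\left(o,L \right)} = 9 + \left(o + 3\right) = 9 + \left(3 + o\right) = 12 + o$)
$P{\left(t,G \right)} = 4$ ($P{\left(t,G \right)} = 5 - 1 = 4$)
$g{\left(n,Z \right)} = 0$
$Y{\left(D \right)} = \left(6 + D\right) \left(12 + D\right)$ ($Y{\left(D \right)} = \left(D + 6\right) \left(12 + D\right) = \left(6 + D\right) \left(12 + D\right)$)
$C = - \frac{9}{5}$ ($C = - \frac{2}{5} + \frac{4 - 11}{5} = - \frac{2}{5} + \frac{1}{5} \left(-7\right) = - \frac{2}{5} - \frac{7}{5} = - \frac{9}{5} \approx -1.8$)
$\left(Y{\left(g{\left(-4,-2 \right)} \right)} + C\right)^{2} = \left(\left(6 + 0\right) \left(12 + 0\right) - \frac{9}{5}\right)^{2} = \left(6 \cdot 12 - \frac{9}{5}\right)^{2} = \left(72 - \frac{9}{5}\right)^{2} = \left(\frac{351}{5}\right)^{2} = \frac{123201}{25}$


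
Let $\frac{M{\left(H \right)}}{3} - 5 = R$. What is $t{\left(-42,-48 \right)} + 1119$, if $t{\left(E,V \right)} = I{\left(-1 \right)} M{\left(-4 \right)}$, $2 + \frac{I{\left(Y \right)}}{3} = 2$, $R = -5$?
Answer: $1119$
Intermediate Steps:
$M{\left(H \right)} = 0$ ($M{\left(H \right)} = 15 + 3 \left(-5\right) = 15 - 15 = 0$)
$I{\left(Y \right)} = 0$ ($I{\left(Y \right)} = -6 + 3 \cdot 2 = -6 + 6 = 0$)
$t{\left(E,V \right)} = 0$ ($t{\left(E,V \right)} = 0 \cdot 0 = 0$)
$t{\left(-42,-48 \right)} + 1119 = 0 + 1119 = 1119$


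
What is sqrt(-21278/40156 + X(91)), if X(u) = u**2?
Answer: sqrt(3338073491762)/20078 ≈ 90.997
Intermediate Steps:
sqrt(-21278/40156 + X(91)) = sqrt(-21278/40156 + 91**2) = sqrt(-21278*1/40156 + 8281) = sqrt(-10639/20078 + 8281) = sqrt(166255279/20078) = sqrt(3338073491762)/20078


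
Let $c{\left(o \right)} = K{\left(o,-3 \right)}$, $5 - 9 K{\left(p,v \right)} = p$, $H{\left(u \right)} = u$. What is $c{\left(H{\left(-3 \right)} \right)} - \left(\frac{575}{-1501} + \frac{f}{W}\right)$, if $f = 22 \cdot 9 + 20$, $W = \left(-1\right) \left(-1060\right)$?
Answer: $\frac{7634509}{7159770} \approx 1.0663$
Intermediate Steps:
$W = 1060$
$f = 218$ ($f = 198 + 20 = 218$)
$K{\left(p,v \right)} = \frac{5}{9} - \frac{p}{9}$
$c{\left(o \right)} = \frac{5}{9} - \frac{o}{9}$
$c{\left(H{\left(-3 \right)} \right)} - \left(\frac{575}{-1501} + \frac{f}{W}\right) = \left(\frac{5}{9} - - \frac{1}{3}\right) - \left(\frac{575}{-1501} + \frac{218}{1060}\right) = \left(\frac{5}{9} + \frac{1}{3}\right) - \left(575 \left(- \frac{1}{1501}\right) + 218 \cdot \frac{1}{1060}\right) = \frac{8}{9} - \left(- \frac{575}{1501} + \frac{109}{530}\right) = \frac{8}{9} - - \frac{141141}{795530} = \frac{8}{9} + \frac{141141}{795530} = \frac{7634509}{7159770}$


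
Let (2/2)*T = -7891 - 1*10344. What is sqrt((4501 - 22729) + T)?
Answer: I*sqrt(36463) ≈ 190.95*I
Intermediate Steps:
T = -18235 (T = -7891 - 1*10344 = -7891 - 10344 = -18235)
sqrt((4501 - 22729) + T) = sqrt((4501 - 22729) - 18235) = sqrt(-18228 - 18235) = sqrt(-36463) = I*sqrt(36463)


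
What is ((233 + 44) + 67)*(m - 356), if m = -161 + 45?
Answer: -162368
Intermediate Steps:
m = -116
((233 + 44) + 67)*(m - 356) = ((233 + 44) + 67)*(-116 - 356) = (277 + 67)*(-472) = 344*(-472) = -162368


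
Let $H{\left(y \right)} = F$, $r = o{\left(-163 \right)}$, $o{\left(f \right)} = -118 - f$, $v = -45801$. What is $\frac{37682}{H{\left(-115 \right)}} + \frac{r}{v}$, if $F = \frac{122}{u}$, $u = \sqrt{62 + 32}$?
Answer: $- \frac{5}{5089} + \frac{18841 \sqrt{94}}{61} \approx 2994.6$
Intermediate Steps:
$u = \sqrt{94} \approx 9.6954$
$r = 45$ ($r = -118 - -163 = -118 + 163 = 45$)
$F = \frac{61 \sqrt{94}}{47}$ ($F = \frac{122}{\sqrt{94}} = 122 \frac{\sqrt{94}}{94} = \frac{61 \sqrt{94}}{47} \approx 12.583$)
$H{\left(y \right)} = \frac{61 \sqrt{94}}{47}$
$\frac{37682}{H{\left(-115 \right)}} + \frac{r}{v} = \frac{37682}{\frac{61}{47} \sqrt{94}} + \frac{45}{-45801} = 37682 \frac{\sqrt{94}}{122} + 45 \left(- \frac{1}{45801}\right) = \frac{18841 \sqrt{94}}{61} - \frac{5}{5089} = - \frac{5}{5089} + \frac{18841 \sqrt{94}}{61}$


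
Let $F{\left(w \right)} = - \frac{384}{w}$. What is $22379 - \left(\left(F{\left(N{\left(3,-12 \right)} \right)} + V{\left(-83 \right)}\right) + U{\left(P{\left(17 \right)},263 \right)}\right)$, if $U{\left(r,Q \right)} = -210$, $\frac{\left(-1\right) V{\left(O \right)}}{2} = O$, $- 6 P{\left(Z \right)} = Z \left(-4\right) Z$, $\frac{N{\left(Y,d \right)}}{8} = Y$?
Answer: $22439$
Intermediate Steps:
$N{\left(Y,d \right)} = 8 Y$
$P{\left(Z \right)} = \frac{2 Z^{2}}{3}$ ($P{\left(Z \right)} = - \frac{Z \left(-4\right) Z}{6} = - \frac{- 4 Z Z}{6} = - \frac{\left(-4\right) Z^{2}}{6} = \frac{2 Z^{2}}{3}$)
$V{\left(O \right)} = - 2 O$
$22379 - \left(\left(F{\left(N{\left(3,-12 \right)} \right)} + V{\left(-83 \right)}\right) + U{\left(P{\left(17 \right)},263 \right)}\right) = 22379 - \left(\left(- \frac{384}{8 \cdot 3} - -166\right) - 210\right) = 22379 - \left(\left(- \frac{384}{24} + 166\right) - 210\right) = 22379 - \left(\left(\left(-384\right) \frac{1}{24} + 166\right) - 210\right) = 22379 - \left(\left(-16 + 166\right) - 210\right) = 22379 - \left(150 - 210\right) = 22379 - -60 = 22379 + 60 = 22439$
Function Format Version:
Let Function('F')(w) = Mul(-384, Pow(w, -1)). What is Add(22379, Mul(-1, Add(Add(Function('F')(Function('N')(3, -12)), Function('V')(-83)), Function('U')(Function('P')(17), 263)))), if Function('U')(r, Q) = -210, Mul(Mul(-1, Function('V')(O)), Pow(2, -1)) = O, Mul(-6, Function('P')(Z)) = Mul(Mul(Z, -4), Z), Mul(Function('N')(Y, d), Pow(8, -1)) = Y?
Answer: 22439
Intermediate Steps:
Function('N')(Y, d) = Mul(8, Y)
Function('P')(Z) = Mul(Rational(2, 3), Pow(Z, 2)) (Function('P')(Z) = Mul(Rational(-1, 6), Mul(Mul(Z, -4), Z)) = Mul(Rational(-1, 6), Mul(Mul(-4, Z), Z)) = Mul(Rational(-1, 6), Mul(-4, Pow(Z, 2))) = Mul(Rational(2, 3), Pow(Z, 2)))
Function('V')(O) = Mul(-2, O)
Add(22379, Mul(-1, Add(Add(Function('F')(Function('N')(3, -12)), Function('V')(-83)), Function('U')(Function('P')(17), 263)))) = Add(22379, Mul(-1, Add(Add(Mul(-384, Pow(Mul(8, 3), -1)), Mul(-2, -83)), -210))) = Add(22379, Mul(-1, Add(Add(Mul(-384, Pow(24, -1)), 166), -210))) = Add(22379, Mul(-1, Add(Add(Mul(-384, Rational(1, 24)), 166), -210))) = Add(22379, Mul(-1, Add(Add(-16, 166), -210))) = Add(22379, Mul(-1, Add(150, -210))) = Add(22379, Mul(-1, -60)) = Add(22379, 60) = 22439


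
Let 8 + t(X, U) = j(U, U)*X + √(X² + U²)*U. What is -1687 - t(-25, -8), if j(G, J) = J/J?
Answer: -1654 + 8*√689 ≈ -1444.0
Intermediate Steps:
j(G, J) = 1
t(X, U) = -8 + X + U*√(U² + X²) (t(X, U) = -8 + (1*X + √(X² + U²)*U) = -8 + (X + √(U² + X²)*U) = -8 + (X + U*√(U² + X²)) = -8 + X + U*√(U² + X²))
-1687 - t(-25, -8) = -1687 - (-8 - 25 - 8*√((-8)² + (-25)²)) = -1687 - (-8 - 25 - 8*√(64 + 625)) = -1687 - (-8 - 25 - 8*√689) = -1687 - (-33 - 8*√689) = -1687 + (33 + 8*√689) = -1654 + 8*√689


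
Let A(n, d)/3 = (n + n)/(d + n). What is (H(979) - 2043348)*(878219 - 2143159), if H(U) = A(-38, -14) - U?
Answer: 33617290838360/13 ≈ 2.5859e+12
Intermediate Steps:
A(n, d) = 6*n/(d + n) (A(n, d) = 3*((n + n)/(d + n)) = 3*((2*n)/(d + n)) = 3*(2*n/(d + n)) = 6*n/(d + n))
H(U) = 57/13 - U (H(U) = 6*(-38)/(-14 - 38) - U = 6*(-38)/(-52) - U = 6*(-38)*(-1/52) - U = 57/13 - U)
(H(979) - 2043348)*(878219 - 2143159) = ((57/13 - 1*979) - 2043348)*(878219 - 2143159) = ((57/13 - 979) - 2043348)*(-1264940) = (-12670/13 - 2043348)*(-1264940) = -26576194/13*(-1264940) = 33617290838360/13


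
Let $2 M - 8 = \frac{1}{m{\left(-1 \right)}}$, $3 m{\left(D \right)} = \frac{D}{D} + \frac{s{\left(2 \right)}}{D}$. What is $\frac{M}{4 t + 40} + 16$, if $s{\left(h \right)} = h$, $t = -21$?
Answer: $\frac{1403}{88} \approx 15.943$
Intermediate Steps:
$m{\left(D \right)} = \frac{1}{3} + \frac{2}{3 D}$ ($m{\left(D \right)} = \frac{\frac{D}{D} + \frac{2}{D}}{3} = \frac{1 + \frac{2}{D}}{3} = \frac{1}{3} + \frac{2}{3 D}$)
$M = \frac{5}{2}$ ($M = 4 + \frac{1}{2 \frac{2 - 1}{3 \left(-1\right)}} = 4 + \frac{1}{2 \cdot \frac{1}{3} \left(-1\right) 1} = 4 + \frac{1}{2 \left(- \frac{1}{3}\right)} = 4 + \frac{1}{2} \left(-3\right) = 4 - \frac{3}{2} = \frac{5}{2} \approx 2.5$)
$\frac{M}{4 t + 40} + 16 = \frac{5}{2 \left(4 \left(-21\right) + 40\right)} + 16 = \frac{5}{2 \left(-84 + 40\right)} + 16 = \frac{5}{2 \left(-44\right)} + 16 = \frac{5}{2} \left(- \frac{1}{44}\right) + 16 = - \frac{5}{88} + 16 = \frac{1403}{88}$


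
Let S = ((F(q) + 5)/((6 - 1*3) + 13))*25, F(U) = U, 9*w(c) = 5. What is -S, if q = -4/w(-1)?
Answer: 55/16 ≈ 3.4375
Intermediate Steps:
w(c) = 5/9 (w(c) = (⅑)*5 = 5/9)
q = -36/5 (q = -4/5/9 = -4*9/5 = -36/5 ≈ -7.2000)
S = -55/16 (S = ((-36/5 + 5)/((6 - 1*3) + 13))*25 = -11/(5*((6 - 3) + 13))*25 = -11/(5*(3 + 13))*25 = -11/5/16*25 = -11/5*1/16*25 = -11/80*25 = -55/16 ≈ -3.4375)
-S = -1*(-55/16) = 55/16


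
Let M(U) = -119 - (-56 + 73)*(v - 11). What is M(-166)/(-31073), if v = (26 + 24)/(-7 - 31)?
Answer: -1717/590387 ≈ -0.0029083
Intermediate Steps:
v = -25/19 (v = 50/(-38) = 50*(-1/38) = -25/19 ≈ -1.3158)
M(U) = 1717/19 (M(U) = -119 - (-56 + 73)*(-25/19 - 11) = -119 - 17*(-234)/19 = -119 - 1*(-3978/19) = -119 + 3978/19 = 1717/19)
M(-166)/(-31073) = (1717/19)/(-31073) = (1717/19)*(-1/31073) = -1717/590387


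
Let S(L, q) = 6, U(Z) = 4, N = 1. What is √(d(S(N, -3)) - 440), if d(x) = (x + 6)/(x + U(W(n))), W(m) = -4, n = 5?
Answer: I*√10970/5 ≈ 20.948*I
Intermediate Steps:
d(x) = (6 + x)/(4 + x) (d(x) = (x + 6)/(x + 4) = (6 + x)/(4 + x))
√(d(S(N, -3)) - 440) = √((6 + 6)/(4 + 6) - 440) = √(12/10 - 440) = √((⅒)*12 - 440) = √(6/5 - 440) = √(-2194/5) = I*√10970/5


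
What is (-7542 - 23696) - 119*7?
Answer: -32071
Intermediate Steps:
(-7542 - 23696) - 119*7 = -31238 - 833 = -32071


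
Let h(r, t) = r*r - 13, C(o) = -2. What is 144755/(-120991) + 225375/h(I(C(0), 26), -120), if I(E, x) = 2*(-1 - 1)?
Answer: 699177240/9307 ≈ 75124.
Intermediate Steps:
I(E, x) = -4 (I(E, x) = 2*(-2) = -4)
h(r, t) = -13 + r² (h(r, t) = r² - 13 = -13 + r²)
144755/(-120991) + 225375/h(I(C(0), 26), -120) = 144755/(-120991) + 225375/(-13 + (-4)²) = 144755*(-1/120991) + 225375/(-13 + 16) = -11135/9307 + 225375/3 = -11135/9307 + 225375*(⅓) = -11135/9307 + 75125 = 699177240/9307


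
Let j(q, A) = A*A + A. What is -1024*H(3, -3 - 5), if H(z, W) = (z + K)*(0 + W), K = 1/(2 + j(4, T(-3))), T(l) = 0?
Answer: 28672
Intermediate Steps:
j(q, A) = A + A² (j(q, A) = A² + A = A + A²)
K = ½ (K = 1/(2 + 0*(1 + 0)) = 1/(2 + 0*1) = 1/(2 + 0) = 1/2 = ½ ≈ 0.50000)
H(z, W) = W*(½ + z) (H(z, W) = (z + ½)*(0 + W) = (½ + z)*W = W*(½ + z))
-1024*H(3, -3 - 5) = -1024*(-3 - 5)*(½ + 3) = -(-8192)*7/2 = -1024*(-28) = 28672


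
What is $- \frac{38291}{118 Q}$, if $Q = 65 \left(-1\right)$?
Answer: $\frac{649}{130} \approx 4.9923$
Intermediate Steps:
$Q = -65$
$- \frac{38291}{118 Q} = - \frac{38291}{118 \left(-65\right)} = - \frac{38291}{-7670} = \left(-38291\right) \left(- \frac{1}{7670}\right) = \frac{649}{130}$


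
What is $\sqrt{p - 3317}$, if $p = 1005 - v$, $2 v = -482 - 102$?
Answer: $2 i \sqrt{505} \approx 44.944 i$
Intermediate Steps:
$v = -292$ ($v = \frac{-482 - 102}{2} = \frac{1}{2} \left(-584\right) = -292$)
$p = 1297$ ($p = 1005 - -292 = 1005 + 292 = 1297$)
$\sqrt{p - 3317} = \sqrt{1297 - 3317} = \sqrt{-2020} = 2 i \sqrt{505}$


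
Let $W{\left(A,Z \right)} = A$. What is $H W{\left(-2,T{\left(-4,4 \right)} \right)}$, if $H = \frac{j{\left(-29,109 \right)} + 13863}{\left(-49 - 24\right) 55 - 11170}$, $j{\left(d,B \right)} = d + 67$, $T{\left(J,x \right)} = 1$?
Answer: $\frac{27802}{15185} \approx 1.8309$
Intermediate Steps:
$j{\left(d,B \right)} = 67 + d$
$H = - \frac{13901}{15185}$ ($H = \frac{\left(67 - 29\right) + 13863}{\left(-49 - 24\right) 55 - 11170} = \frac{38 + 13863}{\left(-73\right) 55 - 11170} = \frac{13901}{-4015 - 11170} = \frac{13901}{-15185} = 13901 \left(- \frac{1}{15185}\right) = - \frac{13901}{15185} \approx -0.91544$)
$H W{\left(-2,T{\left(-4,4 \right)} \right)} = \left(- \frac{13901}{15185}\right) \left(-2\right) = \frac{27802}{15185}$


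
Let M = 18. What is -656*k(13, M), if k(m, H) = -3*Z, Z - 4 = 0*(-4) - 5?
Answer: -1968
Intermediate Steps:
Z = -1 (Z = 4 + (0*(-4) - 5) = 4 + (0 - 5) = 4 - 5 = -1)
k(m, H) = 3 (k(m, H) = -3*(-1) = 3)
-656*k(13, M) = -656*3 = -1968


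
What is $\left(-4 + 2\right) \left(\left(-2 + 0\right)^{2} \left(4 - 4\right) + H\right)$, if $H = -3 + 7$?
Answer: $-8$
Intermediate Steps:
$H = 4$
$\left(-4 + 2\right) \left(\left(-2 + 0\right)^{2} \left(4 - 4\right) + H\right) = \left(-4 + 2\right) \left(\left(-2 + 0\right)^{2} \left(4 - 4\right) + 4\right) = - 2 \left(\left(-2\right)^{2} \cdot 0 + 4\right) = - 2 \left(4 \cdot 0 + 4\right) = - 2 \left(0 + 4\right) = \left(-2\right) 4 = -8$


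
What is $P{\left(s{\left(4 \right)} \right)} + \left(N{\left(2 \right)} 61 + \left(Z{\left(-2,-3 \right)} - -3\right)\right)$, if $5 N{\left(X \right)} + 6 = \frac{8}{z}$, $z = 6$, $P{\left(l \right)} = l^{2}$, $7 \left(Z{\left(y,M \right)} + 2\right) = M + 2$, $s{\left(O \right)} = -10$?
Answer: $\frac{4612}{105} \approx 43.924$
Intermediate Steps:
$Z{\left(y,M \right)} = - \frac{12}{7} + \frac{M}{7}$ ($Z{\left(y,M \right)} = -2 + \frac{M + 2}{7} = -2 + \frac{2 + M}{7} = -2 + \left(\frac{2}{7} + \frac{M}{7}\right) = - \frac{12}{7} + \frac{M}{7}$)
$N{\left(X \right)} = - \frac{14}{15}$ ($N{\left(X \right)} = - \frac{6}{5} + \frac{8 \cdot \frac{1}{6}}{5} = - \frac{6}{5} + \frac{1}{5} \cdot \frac{4}{3} = - \frac{6}{5} + \frac{4}{15} = - \frac{14}{15}$)
$P{\left(s{\left(4 \right)} \right)} + \left(N{\left(2 \right)} 61 + \left(Z{\left(-2,-3 \right)} - -3\right)\right) = \left(-10\right)^{2} + \left(\left(- \frac{14}{15}\right) 61 + \left(\left(- \frac{12}{7} + \frac{1}{7} \left(-3\right)\right) - -3\right)\right) = 100 + \left(- \frac{854}{15} + \left(\left(- \frac{12}{7} - \frac{3}{7}\right) + 3\right)\right) = 100 + \left(- \frac{854}{15} + \left(- \frac{15}{7} + 3\right)\right) = 100 + \left(- \frac{854}{15} + \frac{6}{7}\right) = 100 - \frac{5888}{105} = \frac{4612}{105}$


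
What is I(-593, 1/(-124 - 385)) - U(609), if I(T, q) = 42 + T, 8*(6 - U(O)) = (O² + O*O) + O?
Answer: 737915/8 ≈ 92239.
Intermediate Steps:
U(O) = 6 - O²/4 - O/8 (U(O) = 6 - ((O² + O*O) + O)/8 = 6 - ((O² + O²) + O)/8 = 6 - (2*O² + O)/8 = 6 - (O + 2*O²)/8 = 6 + (-O²/4 - O/8) = 6 - O²/4 - O/8)
I(-593, 1/(-124 - 385)) - U(609) = (42 - 593) - (6 - ¼*609² - ⅛*609) = -551 - (6 - ¼*370881 - 609/8) = -551 - (6 - 370881/4 - 609/8) = -551 - 1*(-742323/8) = -551 + 742323/8 = 737915/8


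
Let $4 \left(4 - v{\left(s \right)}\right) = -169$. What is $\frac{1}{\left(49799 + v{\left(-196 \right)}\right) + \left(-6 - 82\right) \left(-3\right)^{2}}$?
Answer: $\frac{4}{196213} \approx 2.0386 \cdot 10^{-5}$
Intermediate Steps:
$v{\left(s \right)} = \frac{185}{4}$ ($v{\left(s \right)} = 4 - - \frac{169}{4} = 4 + \frac{169}{4} = \frac{185}{4}$)
$\frac{1}{\left(49799 + v{\left(-196 \right)}\right) + \left(-6 - 82\right) \left(-3\right)^{2}} = \frac{1}{\left(49799 + \frac{185}{4}\right) + \left(-6 - 82\right) \left(-3\right)^{2}} = \frac{1}{\frac{199381}{4} - 792} = \frac{1}{\frac{196213}{4}} = \frac{4}{196213}$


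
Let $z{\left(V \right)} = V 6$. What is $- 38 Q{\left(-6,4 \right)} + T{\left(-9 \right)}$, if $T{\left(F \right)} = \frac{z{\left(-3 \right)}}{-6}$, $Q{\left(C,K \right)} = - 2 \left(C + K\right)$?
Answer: $-149$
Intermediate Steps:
$z{\left(V \right)} = 6 V$
$Q{\left(C,K \right)} = - 2 C - 2 K$
$T{\left(F \right)} = 3$ ($T{\left(F \right)} = \frac{6 \left(-3\right)}{-6} = \left(-18\right) \left(- \frac{1}{6}\right) = 3$)
$- 38 Q{\left(-6,4 \right)} + T{\left(-9 \right)} = - 38 \left(\left(-2\right) \left(-6\right) - 8\right) + 3 = - 38 \left(12 - 8\right) + 3 = \left(-38\right) 4 + 3 = -152 + 3 = -149$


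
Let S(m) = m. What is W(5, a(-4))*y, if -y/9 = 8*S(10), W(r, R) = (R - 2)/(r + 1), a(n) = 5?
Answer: -360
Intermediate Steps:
W(r, R) = (-2 + R)/(1 + r)
y = -720 (y = -72*10 = -9*80 = -720)
W(5, a(-4))*y = ((-2 + 5)/(1 + 5))*(-720) = (3/6)*(-720) = ((⅙)*3)*(-720) = (½)*(-720) = -360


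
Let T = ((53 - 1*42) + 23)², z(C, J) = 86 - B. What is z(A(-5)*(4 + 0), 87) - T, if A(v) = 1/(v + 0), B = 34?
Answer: -1104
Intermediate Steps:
A(v) = 1/v
z(C, J) = 52 (z(C, J) = 86 - 1*34 = 86 - 34 = 52)
T = 1156 (T = ((53 - 42) + 23)² = (11 + 23)² = 34² = 1156)
z(A(-5)*(4 + 0), 87) - T = 52 - 1*1156 = 52 - 1156 = -1104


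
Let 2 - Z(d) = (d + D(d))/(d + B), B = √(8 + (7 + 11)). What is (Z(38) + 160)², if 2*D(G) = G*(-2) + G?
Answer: 26219130711/1005362 + 2175443*√26/502681 ≈ 26101.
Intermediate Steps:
D(G) = -G/2 (D(G) = (G*(-2) + G)/2 = (-2*G + G)/2 = (-G)/2 = -G/2)
B = √26 (B = √(8 + 18) = √26 ≈ 5.0990)
Z(d) = 2 - d/(2*(d + √26)) (Z(d) = 2 - (d - d/2)/(d + √26) = 2 - d/2/(d + √26) = 2 - d/(2*(d + √26)))
(Z(38) + 160)² = ((2*√26 + (3/2)*38)/(38 + √26) + 160)² = ((2*√26 + 57)/(38 + √26) + 160)² = ((57 + 2*√26)/(38 + √26) + 160)² = (160 + (57 + 2*√26)/(38 + √26))²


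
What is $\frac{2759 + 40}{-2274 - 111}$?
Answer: $- \frac{311}{265} \approx -1.1736$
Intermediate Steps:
$\frac{2759 + 40}{-2274 - 111} = \frac{2799}{-2385} = 2799 \left(- \frac{1}{2385}\right) = - \frac{311}{265}$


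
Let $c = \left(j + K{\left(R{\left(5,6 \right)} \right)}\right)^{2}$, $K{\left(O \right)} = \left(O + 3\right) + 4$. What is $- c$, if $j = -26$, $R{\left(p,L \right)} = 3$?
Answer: $-256$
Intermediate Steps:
$K{\left(O \right)} = 7 + O$ ($K{\left(O \right)} = \left(3 + O\right) + 4 = 7 + O$)
$c = 256$ ($c = \left(-26 + \left(7 + 3\right)\right)^{2} = \left(-26 + 10\right)^{2} = \left(-16\right)^{2} = 256$)
$- c = \left(-1\right) 256 = -256$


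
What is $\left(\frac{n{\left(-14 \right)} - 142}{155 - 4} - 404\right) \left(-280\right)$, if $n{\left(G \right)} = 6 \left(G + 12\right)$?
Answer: $\frac{17124240}{151} \approx 1.1341 \cdot 10^{5}$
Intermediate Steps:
$n{\left(G \right)} = 72 + 6 G$ ($n{\left(G \right)} = 6 \left(12 + G\right) = 72 + 6 G$)
$\left(\frac{n{\left(-14 \right)} - 142}{155 - 4} - 404\right) \left(-280\right) = \left(\frac{\left(72 + 6 \left(-14\right)\right) - 142}{155 - 4} - 404\right) \left(-280\right) = \left(\frac{\left(72 - 84\right) - 142}{151} - 404\right) \left(-280\right) = \left(\left(-12 - 142\right) \frac{1}{151} - 404\right) \left(-280\right) = \left(\left(-154\right) \frac{1}{151} - 404\right) \left(-280\right) = \left(- \frac{154}{151} - 404\right) \left(-280\right) = \left(- \frac{61158}{151}\right) \left(-280\right) = \frac{17124240}{151}$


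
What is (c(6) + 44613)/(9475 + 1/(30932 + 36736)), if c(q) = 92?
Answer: 3025097940/641154301 ≈ 4.7182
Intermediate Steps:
(c(6) + 44613)/(9475 + 1/(30932 + 36736)) = (92 + 44613)/(9475 + 1/(30932 + 36736)) = 44705/(9475 + 1/67668) = 44705/(641154301/67668) = 44705*(67668/641154301) = 3025097940/641154301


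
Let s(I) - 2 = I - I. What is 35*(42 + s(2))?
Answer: 1540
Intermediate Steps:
s(I) = 2 (s(I) = 2 + (I - I) = 2 + 0 = 2)
35*(42 + s(2)) = 35*(42 + 2) = 35*44 = 1540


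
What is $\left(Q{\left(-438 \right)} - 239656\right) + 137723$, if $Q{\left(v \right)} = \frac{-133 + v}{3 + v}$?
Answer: $- \frac{44340284}{435} \approx -1.0193 \cdot 10^{5}$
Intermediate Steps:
$Q{\left(v \right)} = \frac{-133 + v}{3 + v}$
$\left(Q{\left(-438 \right)} - 239656\right) + 137723 = \left(\frac{-133 - 438}{3 - 438} - 239656\right) + 137723 = \left(\frac{1}{-435} \left(-571\right) - 239656\right) + 137723 = \left(\left(- \frac{1}{435}\right) \left(-571\right) - 239656\right) + 137723 = \left(\frac{571}{435} - 239656\right) + 137723 = - \frac{104249789}{435} + 137723 = - \frac{44340284}{435}$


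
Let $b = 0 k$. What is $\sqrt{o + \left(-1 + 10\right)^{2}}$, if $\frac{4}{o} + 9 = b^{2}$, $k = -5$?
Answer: $\frac{5 \sqrt{29}}{3} \approx 8.9753$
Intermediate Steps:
$b = 0$ ($b = 0 \left(-5\right) = 0$)
$o = - \frac{4}{9}$ ($o = \frac{4}{-9 + 0^{2}} = \frac{4}{-9 + 0} = \frac{4}{-9} = 4 \left(- \frac{1}{9}\right) = - \frac{4}{9} \approx -0.44444$)
$\sqrt{o + \left(-1 + 10\right)^{2}} = \sqrt{- \frac{4}{9} + \left(-1 + 10\right)^{2}} = \sqrt{- \frac{4}{9} + 9^{2}} = \sqrt{- \frac{4}{9} + 81} = \sqrt{\frac{725}{9}} = \frac{5 \sqrt{29}}{3}$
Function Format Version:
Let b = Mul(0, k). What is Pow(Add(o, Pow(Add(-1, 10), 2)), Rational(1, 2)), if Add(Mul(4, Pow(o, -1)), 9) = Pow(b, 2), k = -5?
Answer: Mul(Rational(5, 3), Pow(29, Rational(1, 2))) ≈ 8.9753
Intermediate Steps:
b = 0 (b = Mul(0, -5) = 0)
o = Rational(-4, 9) (o = Mul(4, Pow(Add(-9, Pow(0, 2)), -1)) = Mul(4, Pow(Add(-9, 0), -1)) = Mul(4, Pow(-9, -1)) = Mul(4, Rational(-1, 9)) = Rational(-4, 9) ≈ -0.44444)
Pow(Add(o, Pow(Add(-1, 10), 2)), Rational(1, 2)) = Pow(Add(Rational(-4, 9), Pow(Add(-1, 10), 2)), Rational(1, 2)) = Pow(Add(Rational(-4, 9), Pow(9, 2)), Rational(1, 2)) = Pow(Add(Rational(-4, 9), 81), Rational(1, 2)) = Pow(Rational(725, 9), Rational(1, 2)) = Mul(Rational(5, 3), Pow(29, Rational(1, 2)))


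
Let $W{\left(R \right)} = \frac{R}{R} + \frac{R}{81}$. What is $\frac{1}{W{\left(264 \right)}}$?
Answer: $\frac{27}{115} \approx 0.23478$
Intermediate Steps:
$W{\left(R \right)} = 1 + \frac{R}{81}$ ($W{\left(R \right)} = 1 + R \frac{1}{81} = 1 + \frac{R}{81}$)
$\frac{1}{W{\left(264 \right)}} = \frac{1}{1 + \frac{1}{81} \cdot 264} = \frac{1}{1 + \frac{88}{27}} = \frac{1}{\frac{115}{27}} = \frac{27}{115}$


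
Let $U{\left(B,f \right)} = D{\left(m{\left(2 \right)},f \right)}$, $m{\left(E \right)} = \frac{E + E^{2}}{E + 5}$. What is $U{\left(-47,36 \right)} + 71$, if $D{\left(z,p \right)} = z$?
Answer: $\frac{503}{7} \approx 71.857$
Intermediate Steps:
$m{\left(E \right)} = \frac{E + E^{2}}{5 + E}$
$U{\left(B,f \right)} = \frac{6}{7}$ ($U{\left(B,f \right)} = \frac{2 \left(1 + 2\right)}{5 + 2} = 2 \cdot \frac{1}{7} \cdot 3 = \frac{6}{7}$)
$U{\left(-47,36 \right)} + 71 = \frac{6}{7} + 71 = \frac{503}{7}$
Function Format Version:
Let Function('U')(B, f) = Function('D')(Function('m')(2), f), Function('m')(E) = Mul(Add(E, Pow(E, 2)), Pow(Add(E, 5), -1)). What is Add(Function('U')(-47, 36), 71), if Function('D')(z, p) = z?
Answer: Rational(503, 7) ≈ 71.857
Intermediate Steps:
Function('m')(E) = Mul(Pow(Add(5, E), -1), Add(E, Pow(E, 2))) (Function('m')(E) = Mul(Add(E, Pow(E, 2)), Pow(Add(5, E), -1)) = Mul(Pow(Add(5, E), -1), Add(E, Pow(E, 2))))
Function('U')(B, f) = Rational(6, 7) (Function('U')(B, f) = Mul(2, Pow(Add(5, 2), -1), Add(1, 2)) = Mul(2, Pow(7, -1), 3) = Mul(2, Rational(1, 7), 3) = Rational(6, 7))
Add(Function('U')(-47, 36), 71) = Add(Rational(6, 7), 71) = Rational(503, 7)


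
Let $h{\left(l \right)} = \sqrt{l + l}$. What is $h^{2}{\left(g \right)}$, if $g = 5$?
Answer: $10$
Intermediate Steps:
$h{\left(l \right)} = \sqrt{2} \sqrt{l}$ ($h{\left(l \right)} = \sqrt{2 l} = \sqrt{2} \sqrt{l}$)
$h^{2}{\left(g \right)} = \left(\sqrt{2} \sqrt{5}\right)^{2} = \left(\sqrt{10}\right)^{2} = 10$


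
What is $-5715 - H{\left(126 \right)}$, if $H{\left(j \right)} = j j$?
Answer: $-21591$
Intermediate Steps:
$H{\left(j \right)} = j^{2}$
$-5715 - H{\left(126 \right)} = -5715 - 126^{2} = -5715 - 15876 = -21591$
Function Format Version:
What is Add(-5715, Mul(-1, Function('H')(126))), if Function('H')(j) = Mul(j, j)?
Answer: -21591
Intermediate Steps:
Function('H')(j) = Pow(j, 2)
Add(-5715, Mul(-1, Function('H')(126))) = Add(-5715, Mul(-1, Pow(126, 2))) = Add(-5715, Mul(-1, 15876)) = Add(-5715, -15876) = -21591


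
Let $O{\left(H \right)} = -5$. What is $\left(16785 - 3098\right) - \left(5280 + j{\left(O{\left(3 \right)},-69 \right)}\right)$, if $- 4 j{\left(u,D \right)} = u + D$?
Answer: $\frac{16777}{2} \approx 8388.5$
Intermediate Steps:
$j{\left(u,D \right)} = - \frac{D}{4} - \frac{u}{4}$ ($j{\left(u,D \right)} = - \frac{u + D}{4} = - \frac{D + u}{4} = - \frac{D}{4} - \frac{u}{4}$)
$\left(16785 - 3098\right) - \left(5280 + j{\left(O{\left(3 \right)},-69 \right)}\right) = \left(16785 - 3098\right) - \left(5280 + \frac{5}{4} + \frac{69}{4}\right) = 13687 - \frac{10597}{2} = \frac{16777}{2}$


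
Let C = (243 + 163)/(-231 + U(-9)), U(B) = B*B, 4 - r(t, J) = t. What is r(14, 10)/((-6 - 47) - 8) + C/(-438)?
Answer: 340883/2003850 ≈ 0.17011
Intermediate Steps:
r(t, J) = 4 - t
U(B) = B²
C = -203/75 (C = (243 + 163)/(-231 + (-9)²) = 406/(-231 + 81) = 406/(-150) = 406*(-1/150) = -203/75 ≈ -2.7067)
r(14, 10)/((-6 - 47) - 8) + C/(-438) = (4 - 1*14)/((-6 - 47) - 8) - 203/75/(-438) = (4 - 14)/(-53 - 8) - 203/75*(-1/438) = -10/(-61) + 203/32850 = -10*(-1/61) + 203/32850 = 10/61 + 203/32850 = 340883/2003850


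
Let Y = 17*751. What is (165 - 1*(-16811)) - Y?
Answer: 4209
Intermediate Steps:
Y = 12767
(165 - 1*(-16811)) - Y = (165 - 1*(-16811)) - 1*12767 = (165 + 16811) - 12767 = 16976 - 12767 = 4209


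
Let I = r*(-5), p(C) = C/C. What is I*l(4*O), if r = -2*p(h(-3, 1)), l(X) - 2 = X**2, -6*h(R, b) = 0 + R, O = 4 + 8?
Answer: 23060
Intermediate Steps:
O = 12
h(R, b) = -R/6 (h(R, b) = -(0 + R)/6 = -R/6)
p(C) = 1
l(X) = 2 + X**2
r = -2 (r = -2*1 = -2)
I = 10 (I = -2*(-5) = 10)
I*l(4*O) = 10*(2 + (4*12)**2) = 10*(2 + 48**2) = 10*(2 + 2304) = 10*2306 = 23060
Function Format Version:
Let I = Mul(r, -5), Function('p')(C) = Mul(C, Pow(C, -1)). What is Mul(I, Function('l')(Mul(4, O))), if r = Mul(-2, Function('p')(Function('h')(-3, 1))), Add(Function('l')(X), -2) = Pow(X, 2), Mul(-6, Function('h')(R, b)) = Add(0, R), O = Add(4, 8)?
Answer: 23060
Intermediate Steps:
O = 12
Function('h')(R, b) = Mul(Rational(-1, 6), R) (Function('h')(R, b) = Mul(Rational(-1, 6), Add(0, R)) = Mul(Rational(-1, 6), R))
Function('p')(C) = 1
Function('l')(X) = Add(2, Pow(X, 2))
r = -2 (r = Mul(-2, 1) = -2)
I = 10 (I = Mul(-2, -5) = 10)
Mul(I, Function('l')(Mul(4, O))) = Mul(10, Add(2, Pow(Mul(4, 12), 2))) = Mul(10, Add(2, Pow(48, 2))) = Mul(10, Add(2, 2304)) = Mul(10, 2306) = 23060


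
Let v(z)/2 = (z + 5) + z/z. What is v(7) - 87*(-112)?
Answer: 9770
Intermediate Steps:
v(z) = 12 + 2*z (v(z) = 2*((z + 5) + z/z) = 2*((5 + z) + 1) = 2*(6 + z) = 12 + 2*z)
v(7) - 87*(-112) = (12 + 2*7) - 87*(-112) = (12 + 14) + 9744 = 26 + 9744 = 9770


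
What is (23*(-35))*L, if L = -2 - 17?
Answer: 15295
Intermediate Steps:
L = -19
(23*(-35))*L = (23*(-35))*(-19) = -805*(-19) = 15295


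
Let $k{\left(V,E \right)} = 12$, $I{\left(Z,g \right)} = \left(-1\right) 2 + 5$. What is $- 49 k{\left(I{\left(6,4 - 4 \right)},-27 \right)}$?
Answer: $-588$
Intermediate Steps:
$I{\left(Z,g \right)} = 3$ ($I{\left(Z,g \right)} = -2 + 5 = 3$)
$- 49 k{\left(I{\left(6,4 - 4 \right)},-27 \right)} = \left(-49\right) 12 = -588$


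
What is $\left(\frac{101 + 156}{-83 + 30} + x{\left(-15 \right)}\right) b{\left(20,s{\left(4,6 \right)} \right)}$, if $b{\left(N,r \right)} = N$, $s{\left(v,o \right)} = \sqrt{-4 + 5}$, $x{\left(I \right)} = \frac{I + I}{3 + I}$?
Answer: $- \frac{2490}{53} \approx -46.981$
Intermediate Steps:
$x{\left(I \right)} = \frac{2 I}{3 + I}$
$s{\left(v,o \right)} = 1$ ($s{\left(v,o \right)} = \sqrt{1} = 1$)
$\left(\frac{101 + 156}{-83 + 30} + x{\left(-15 \right)}\right) b{\left(20,s{\left(4,6 \right)} \right)} = \left(\frac{101 + 156}{-83 + 30} + 2 \left(-15\right) \frac{1}{3 - 15}\right) 20 = \left(\frac{257}{-53} + 2 \left(-15\right) \frac{1}{-12}\right) 20 = \left(257 \left(- \frac{1}{53}\right) + 2 \left(-15\right) \left(- \frac{1}{12}\right)\right) 20 = \left(- \frac{257}{53} + \frac{5}{2}\right) 20 = \left(- \frac{249}{106}\right) 20 = - \frac{2490}{53}$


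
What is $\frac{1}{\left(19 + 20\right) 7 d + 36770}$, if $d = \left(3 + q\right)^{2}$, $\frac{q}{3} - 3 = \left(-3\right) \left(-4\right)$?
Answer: $\frac{1}{665762} \approx 1.502 \cdot 10^{-6}$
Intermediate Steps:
$q = 45$ ($q = 9 + 3 \left(\left(-3\right) \left(-4\right)\right) = 9 + 3 \cdot 12 = 9 + 36 = 45$)
$d = 2304$ ($d = \left(3 + 45\right)^{2} = 48^{2} = 2304$)
$\frac{1}{\left(19 + 20\right) 7 d + 36770} = \frac{1}{\left(19 + 20\right) 7 \cdot 2304 + 36770} = \frac{1}{39 \cdot 7 \cdot 2304 + 36770} = \frac{1}{273 \cdot 2304 + 36770} = \frac{1}{628992 + 36770} = \frac{1}{665762}$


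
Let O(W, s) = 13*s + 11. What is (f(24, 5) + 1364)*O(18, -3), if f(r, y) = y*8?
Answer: -39312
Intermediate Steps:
f(r, y) = 8*y
O(W, s) = 11 + 13*s
(f(24, 5) + 1364)*O(18, -3) = (8*5 + 1364)*(11 + 13*(-3)) = (40 + 1364)*(11 - 39) = 1404*(-28) = -39312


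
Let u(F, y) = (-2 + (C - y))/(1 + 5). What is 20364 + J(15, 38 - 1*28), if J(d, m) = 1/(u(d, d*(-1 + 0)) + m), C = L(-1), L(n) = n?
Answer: 244369/12 ≈ 20364.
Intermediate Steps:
C = -1
u(F, y) = -½ - y/6 (u(F, y) = (-2 + (-1 - y))/(1 + 5) = (-3 - y)/6 = (-3 - y)*(⅙) = -½ - y/6)
J(d, m) = 1/(-½ + m + d/6) (J(d, m) = 1/((-½ - d*(-1 + 0)/6) + m) = 1/((-½ - d*(-1)/6) + m) = 1/((-½ - (-1)*d/6) + m) = 1/((-½ + d/6) + m) = 1/(-½ + m + d/6))
20364 + J(15, 38 - 1*28) = 20364 + 6/(-3 + 15 + 6*(38 - 1*28)) = 20364 + 6/(-3 + 15 + 6*(38 - 28)) = 20364 + 6/(-3 + 15 + 6*10) = 20364 + 6/(-3 + 15 + 60) = 20364 + 6/72 = 20364 + 6*(1/72) = 20364 + 1/12 = 244369/12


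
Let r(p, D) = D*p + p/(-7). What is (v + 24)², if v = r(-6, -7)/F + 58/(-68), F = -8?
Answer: 4481689/14161 ≈ 316.48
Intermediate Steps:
r(p, D) = -p/7 + D*p (r(p, D) = D*p + p*(-⅐) = D*p - p/7 = -p/7 + D*p)
v = -739/119 (v = -6*(-⅐ - 7)/(-8) + 58/(-68) = -6*(-50/7)*(-⅛) + 58*(-1/68) = (300/7)*(-⅛) - 29/34 = -75/14 - 29/34 = -739/119 ≈ -6.2101)
(v + 24)² = (-739/119 + 24)² = (2117/119)² = 4481689/14161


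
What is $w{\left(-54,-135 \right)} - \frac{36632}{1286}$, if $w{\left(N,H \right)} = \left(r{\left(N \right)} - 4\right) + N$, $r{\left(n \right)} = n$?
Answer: $- \frac{90332}{643} \approx -140.49$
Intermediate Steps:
$w{\left(N,H \right)} = -4 + 2 N$ ($w{\left(N,H \right)} = \left(N - 4\right) + N = \left(-4 + N\right) + N = -4 + 2 N$)
$w{\left(-54,-135 \right)} - \frac{36632}{1286} = \left(-4 + 2 \left(-54\right)\right) - \frac{36632}{1286} = \left(-4 - 108\right) - \frac{18316}{643} = -112 - \frac{18316}{643} = - \frac{90332}{643}$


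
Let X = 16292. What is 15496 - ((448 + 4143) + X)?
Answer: -5387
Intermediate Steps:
15496 - ((448 + 4143) + X) = 15496 - ((448 + 4143) + 16292) = 15496 - (4591 + 16292) = 15496 - 1*20883 = 15496 - 20883 = -5387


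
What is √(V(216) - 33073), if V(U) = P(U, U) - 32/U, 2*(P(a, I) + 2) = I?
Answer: I*√2670339/9 ≈ 181.57*I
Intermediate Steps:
P(a, I) = -2 + I/2
V(U) = -2 + U/2 - 32/U (V(U) = (-2 + U/2) - 32/U = -2 + U/2 - 32/U)
√(V(216) - 33073) = √((-2 + (½)*216 - 32/216) - 33073) = √((-2 + 108 - 32*1/216) - 33073) = √((-2 + 108 - 4/27) - 33073) = √(2858/27 - 33073) = √(-890113/27) = I*√2670339/9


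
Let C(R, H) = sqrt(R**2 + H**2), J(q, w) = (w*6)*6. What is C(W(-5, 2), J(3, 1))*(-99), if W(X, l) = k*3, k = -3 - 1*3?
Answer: -1782*sqrt(5) ≈ -3984.7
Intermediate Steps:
k = -6 (k = -3 - 3 = -6)
J(q, w) = 36*w (J(q, w) = (6*w)*6 = 36*w)
W(X, l) = -18 (W(X, l) = -6*3 = -18)
C(R, H) = sqrt(H**2 + R**2)
C(W(-5, 2), J(3, 1))*(-99) = sqrt((36*1)**2 + (-18)**2)*(-99) = sqrt(36**2 + 324)*(-99) = sqrt(1296 + 324)*(-99) = sqrt(1620)*(-99) = (18*sqrt(5))*(-99) = -1782*sqrt(5)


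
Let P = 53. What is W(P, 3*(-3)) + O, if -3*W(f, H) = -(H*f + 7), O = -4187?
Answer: -13031/3 ≈ -4343.7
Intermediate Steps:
W(f, H) = 7/3 + H*f/3 (W(f, H) = -(-1)*(H*f + 7)/3 = -(-1)*(7 + H*f)/3 = -(-7 - H*f)/3 = 7/3 + H*f/3)
W(P, 3*(-3)) + O = (7/3 + (1/3)*(3*(-3))*53) - 4187 = (7/3 + (1/3)*(-9)*53) - 4187 = (7/3 - 159) - 4187 = -470/3 - 4187 = -13031/3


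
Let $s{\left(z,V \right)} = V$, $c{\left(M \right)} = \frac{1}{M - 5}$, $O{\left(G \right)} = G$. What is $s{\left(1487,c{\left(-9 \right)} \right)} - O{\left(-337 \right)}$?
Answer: $\frac{4717}{14} \approx 336.93$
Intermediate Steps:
$c{\left(M \right)} = \frac{1}{-5 + M}$
$s{\left(1487,c{\left(-9 \right)} \right)} - O{\left(-337 \right)} = \frac{1}{-5 - 9} - -337 = \frac{1}{-14} + 337 = - \frac{1}{14} + 337 = \frac{4717}{14}$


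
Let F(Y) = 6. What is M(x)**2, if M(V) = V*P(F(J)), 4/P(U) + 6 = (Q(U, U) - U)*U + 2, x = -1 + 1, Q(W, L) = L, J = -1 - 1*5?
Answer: 0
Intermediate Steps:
J = -6 (J = -1 - 5 = -6)
x = 0
P(U) = -1 (P(U) = 4/(-6 + ((U - U)*U + 2)) = 4/(-6 + (0*U + 2)) = 4/(-6 + (0 + 2)) = 4/(-6 + 2) = 4/(-4) = 4*(-1/4) = -1)
M(V) = -V (M(V) = V*(-1) = -V)
M(x)**2 = (-1*0)**2 = 0**2 = 0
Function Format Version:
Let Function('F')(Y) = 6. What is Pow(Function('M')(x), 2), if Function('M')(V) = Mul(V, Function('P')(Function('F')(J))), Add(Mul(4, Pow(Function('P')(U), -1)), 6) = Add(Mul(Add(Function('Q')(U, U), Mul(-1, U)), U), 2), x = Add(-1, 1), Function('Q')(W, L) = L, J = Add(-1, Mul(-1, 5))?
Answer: 0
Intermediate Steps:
J = -6 (J = Add(-1, -5) = -6)
x = 0
Function('P')(U) = -1 (Function('P')(U) = Mul(4, Pow(Add(-6, Add(Mul(Add(U, Mul(-1, U)), U), 2)), -1)) = Mul(4, Pow(Add(-6, Add(Mul(0, U), 2)), -1)) = Mul(4, Pow(Add(-6, Add(0, 2)), -1)) = Mul(4, Pow(Add(-6, 2), -1)) = Mul(4, Pow(-4, -1)) = Mul(4, Rational(-1, 4)) = -1)
Function('M')(V) = Mul(-1, V) (Function('M')(V) = Mul(V, -1) = Mul(-1, V))
Pow(Function('M')(x), 2) = Pow(Mul(-1, 0), 2) = Pow(0, 2) = 0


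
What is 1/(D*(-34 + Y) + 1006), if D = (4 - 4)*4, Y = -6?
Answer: 1/1006 ≈ 0.00099404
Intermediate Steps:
D = 0 (D = 0*4 = 0)
1/(D*(-34 + Y) + 1006) = 1/(0*(-34 - 6) + 1006) = 1/(0*(-40) + 1006) = 1/(0 + 1006) = 1/1006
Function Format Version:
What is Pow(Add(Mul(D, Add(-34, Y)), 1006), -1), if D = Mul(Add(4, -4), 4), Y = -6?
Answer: Rational(1, 1006) ≈ 0.00099404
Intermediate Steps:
D = 0 (D = Mul(0, 4) = 0)
Pow(Add(Mul(D, Add(-34, Y)), 1006), -1) = Pow(Add(Mul(0, Add(-34, -6)), 1006), -1) = Pow(Add(Mul(0, -40), 1006), -1) = Pow(Add(0, 1006), -1) = Pow(1006, -1) = Rational(1, 1006)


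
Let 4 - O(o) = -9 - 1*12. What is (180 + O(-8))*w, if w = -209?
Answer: -42845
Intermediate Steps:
O(o) = 25 (O(o) = 4 - (-9 - 1*12) = 4 - (-9 - 12) = 4 - 1*(-21) = 4 + 21 = 25)
(180 + O(-8))*w = (180 + 25)*(-209) = 205*(-209) = -42845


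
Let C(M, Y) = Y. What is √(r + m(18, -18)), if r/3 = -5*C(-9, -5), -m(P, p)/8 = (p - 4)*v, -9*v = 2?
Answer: √323/3 ≈ 5.9907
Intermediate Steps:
v = -2/9 (v = -⅑*2 = -2/9 ≈ -0.22222)
m(P, p) = -64/9 + 16*p/9 (m(P, p) = -8*(p - 4)*(-2)/9 = -8*(-4 + p)*(-2)/9 = -8*(8/9 - 2*p/9) = -64/9 + 16*p/9)
r = 75 (r = 3*(-5*(-5)) = 3*25 = 75)
√(r + m(18, -18)) = √(75 + (-64/9 + (16/9)*(-18))) = √(75 + (-64/9 - 32)) = √(75 - 352/9) = √(323/9) = √323/3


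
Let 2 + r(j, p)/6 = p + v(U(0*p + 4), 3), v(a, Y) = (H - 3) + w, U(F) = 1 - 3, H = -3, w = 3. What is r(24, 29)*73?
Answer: 10512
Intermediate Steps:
U(F) = -2
v(a, Y) = -3 (v(a, Y) = (-3 - 3) + 3 = -6 + 3 = -3)
r(j, p) = -30 + 6*p (r(j, p) = -12 + 6*(p - 3) = -12 + 6*(-3 + p) = -12 + (-18 + 6*p) = -30 + 6*p)
r(24, 29)*73 = (-30 + 6*29)*73 = (-30 + 174)*73 = 144*73 = 10512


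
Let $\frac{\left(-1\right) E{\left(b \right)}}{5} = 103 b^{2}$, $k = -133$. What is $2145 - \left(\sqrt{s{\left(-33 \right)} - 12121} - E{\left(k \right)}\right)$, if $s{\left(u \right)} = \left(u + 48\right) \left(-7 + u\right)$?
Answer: $-9107690 - i \sqrt{12721} \approx -9.1077 \cdot 10^{6} - 112.79 i$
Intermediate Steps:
$s{\left(u \right)} = \left(-7 + u\right) \left(48 + u\right)$ ($s{\left(u \right)} = \left(48 + u\right) \left(-7 + u\right) = \left(-7 + u\right) \left(48 + u\right)$)
$E{\left(b \right)} = - 515 b^{2}$ ($E{\left(b \right)} = - 5 \cdot 103 b^{2} = - 515 b^{2}$)
$2145 - \left(\sqrt{s{\left(-33 \right)} - 12121} - E{\left(k \right)}\right) = 2145 - \left(9109835 + \sqrt{\left(-336 + \left(-33\right)^{2} + 41 \left(-33\right)\right) - 12121}\right) = 2145 - \left(9109835 + \sqrt{\left(-336 + 1089 - 1353\right) - 12121}\right) = 2145 - \left(9109835 + \sqrt{-600 - 12121}\right) = 2145 - \left(9109835 + \sqrt{-12721}\right) = 2145 - \left(9109835 + i \sqrt{12721}\right) = -9107690 - i \sqrt{12721}$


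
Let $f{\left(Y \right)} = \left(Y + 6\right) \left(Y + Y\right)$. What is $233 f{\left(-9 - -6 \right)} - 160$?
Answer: $-4354$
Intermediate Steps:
$f{\left(Y \right)} = 2 Y \left(6 + Y\right)$ ($f{\left(Y \right)} = \left(6 + Y\right) 2 Y = 2 Y \left(6 + Y\right)$)
$233 f{\left(-9 - -6 \right)} - 160 = 233 \cdot 2 \left(-9 - -6\right) \left(6 - 3\right) - 160 = 233 \cdot 2 \left(-9 + 6\right) \left(6 + \left(-9 + 6\right)\right) - 160 = 233 \cdot 2 \left(-3\right) \left(6 - 3\right) - 160 = 233 \cdot 2 \left(-3\right) 3 - 160 = 233 \left(-18\right) - 160 = -4194 - 160 = -4354$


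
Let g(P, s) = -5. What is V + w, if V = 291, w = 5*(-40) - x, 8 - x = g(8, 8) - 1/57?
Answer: 4445/57 ≈ 77.982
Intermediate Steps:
x = 742/57 (x = 8 - (-5 - 1/57) = 8 - 1*(-286/57) = 8 + 286/57 = 742/57 ≈ 13.018)
w = -12142/57 (w = 5*(-40) - 1*742/57 = -200 - 742/57 = -12142/57 ≈ -213.02)
V + w = 291 - 12142/57 = 4445/57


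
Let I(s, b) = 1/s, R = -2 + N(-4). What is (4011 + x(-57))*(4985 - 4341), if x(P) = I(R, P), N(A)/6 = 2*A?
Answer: 64576778/25 ≈ 2.5831e+6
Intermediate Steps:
N(A) = 12*A (N(A) = 6*(2*A) = 12*A)
R = -50 (R = -2 + 12*(-4) = -2 - 48 = -50)
x(P) = -1/50 (x(P) = 1/(-50) = -1/50)
(4011 + x(-57))*(4985 - 4341) = (4011 - 1/50)*(4985 - 4341) = (200549/50)*644 = 64576778/25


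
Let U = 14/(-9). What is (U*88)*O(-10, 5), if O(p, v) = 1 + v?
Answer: -2464/3 ≈ -821.33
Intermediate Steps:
U = -14/9 (U = 14*(-⅑) = -14/9 ≈ -1.5556)
(U*88)*O(-10, 5) = (-14/9*88)*(1 + 5) = -1232/9*6 = -2464/3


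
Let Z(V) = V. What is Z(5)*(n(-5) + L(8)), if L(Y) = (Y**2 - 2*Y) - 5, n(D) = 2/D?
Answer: 213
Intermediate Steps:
L(Y) = -5 + Y**2 - 2*Y
Z(5)*(n(-5) + L(8)) = 5*(2/(-5) + (-5 + 8**2 - 2*8)) = 5*(2*(-1/5) + (-5 + 64 - 16)) = 5*(-2/5 + 43) = 5*(213/5) = 213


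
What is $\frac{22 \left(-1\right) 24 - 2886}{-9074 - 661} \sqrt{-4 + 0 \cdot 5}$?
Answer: $\frac{2276 i}{3245} \approx 0.70139 i$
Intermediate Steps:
$\frac{22 \left(-1\right) 24 - 2886}{-9074 - 661} \sqrt{-4 + 0 \cdot 5} = \frac{\left(-22\right) 24 - 2886}{-9735} \sqrt{-4 + 0} = \left(-528 - 2886\right) \left(- \frac{1}{9735}\right) \sqrt{-4} = \left(-3414\right) \left(- \frac{1}{9735}\right) 2 i = \frac{1138 \cdot 2 i}{3245} = \frac{2276 i}{3245}$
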